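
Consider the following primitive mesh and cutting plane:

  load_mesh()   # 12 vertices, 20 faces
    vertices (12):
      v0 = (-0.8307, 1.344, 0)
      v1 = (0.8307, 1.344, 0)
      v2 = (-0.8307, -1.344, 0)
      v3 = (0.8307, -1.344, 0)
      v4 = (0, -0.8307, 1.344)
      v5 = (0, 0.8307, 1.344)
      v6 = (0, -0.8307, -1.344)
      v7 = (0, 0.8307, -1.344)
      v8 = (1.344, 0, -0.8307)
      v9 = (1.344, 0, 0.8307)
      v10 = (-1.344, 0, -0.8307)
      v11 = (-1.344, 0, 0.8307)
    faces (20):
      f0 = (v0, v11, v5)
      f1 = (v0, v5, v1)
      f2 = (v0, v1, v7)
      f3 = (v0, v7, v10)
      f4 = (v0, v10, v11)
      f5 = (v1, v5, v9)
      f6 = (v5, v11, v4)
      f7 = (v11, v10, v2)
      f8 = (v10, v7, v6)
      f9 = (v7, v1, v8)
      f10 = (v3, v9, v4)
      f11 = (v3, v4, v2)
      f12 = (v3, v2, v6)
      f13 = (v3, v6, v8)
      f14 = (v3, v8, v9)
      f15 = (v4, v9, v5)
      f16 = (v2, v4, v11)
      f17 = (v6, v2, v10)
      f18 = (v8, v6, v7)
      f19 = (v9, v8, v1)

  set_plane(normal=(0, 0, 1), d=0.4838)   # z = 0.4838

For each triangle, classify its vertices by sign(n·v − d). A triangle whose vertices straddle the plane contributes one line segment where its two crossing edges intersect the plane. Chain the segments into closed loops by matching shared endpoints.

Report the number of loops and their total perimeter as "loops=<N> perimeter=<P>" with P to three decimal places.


Straddling triangles (10 of 20):
  (v0,v11,v5) [-++] → (-1.12965, 0.561254, 0.4838)–(-0.531673, 1.15923, 0.4838)  len=0.8457
  (v0,v5,v1) [-+-] → (-0.531673, 1.15923, 0.4838)–(0.531673, 1.15923, 0.4838)  len=1.0633
  (v0,v10,v11) [--+] → (-1.344, 0, 0.4838)–(-1.12965, 0.561254, 0.4838)  len=0.6008
  (v1,v5,v9) [-++] → (0.531673, 1.15923, 0.4838)–(1.12965, 0.561254, 0.4838)  len=0.8457
  (v11,v10,v2) [+--] → (-1.344, 0, 0.4838)–(-1.12965, -0.561254, 0.4838)  len=0.6008
  (v3,v9,v4) [-++] → (1.12965, -0.561254, 0.4838)–(0.531673, -1.15923, 0.4838)  len=0.8457
  (v3,v4,v2) [-+-] → (0.531673, -1.15923, 0.4838)–(-0.531673, -1.15923, 0.4838)  len=1.0633
  (v3,v8,v9) [--+] → (1.344, 0, 0.4838)–(1.12965, -0.561254, 0.4838)  len=0.6008
  (v2,v4,v11) [-++] → (-0.531673, -1.15923, 0.4838)–(-1.12965, -0.561254, 0.4838)  len=0.8457
  (v9,v8,v1) [+--] → (1.344, 0, 0.4838)–(1.12965, 0.561254, 0.4838)  len=0.6008

Chained into 1 loop(s):
  loop 1: 10 segments, perimeter = 7.9125
Total perimeter = 7.913

loops=1 perimeter=7.913


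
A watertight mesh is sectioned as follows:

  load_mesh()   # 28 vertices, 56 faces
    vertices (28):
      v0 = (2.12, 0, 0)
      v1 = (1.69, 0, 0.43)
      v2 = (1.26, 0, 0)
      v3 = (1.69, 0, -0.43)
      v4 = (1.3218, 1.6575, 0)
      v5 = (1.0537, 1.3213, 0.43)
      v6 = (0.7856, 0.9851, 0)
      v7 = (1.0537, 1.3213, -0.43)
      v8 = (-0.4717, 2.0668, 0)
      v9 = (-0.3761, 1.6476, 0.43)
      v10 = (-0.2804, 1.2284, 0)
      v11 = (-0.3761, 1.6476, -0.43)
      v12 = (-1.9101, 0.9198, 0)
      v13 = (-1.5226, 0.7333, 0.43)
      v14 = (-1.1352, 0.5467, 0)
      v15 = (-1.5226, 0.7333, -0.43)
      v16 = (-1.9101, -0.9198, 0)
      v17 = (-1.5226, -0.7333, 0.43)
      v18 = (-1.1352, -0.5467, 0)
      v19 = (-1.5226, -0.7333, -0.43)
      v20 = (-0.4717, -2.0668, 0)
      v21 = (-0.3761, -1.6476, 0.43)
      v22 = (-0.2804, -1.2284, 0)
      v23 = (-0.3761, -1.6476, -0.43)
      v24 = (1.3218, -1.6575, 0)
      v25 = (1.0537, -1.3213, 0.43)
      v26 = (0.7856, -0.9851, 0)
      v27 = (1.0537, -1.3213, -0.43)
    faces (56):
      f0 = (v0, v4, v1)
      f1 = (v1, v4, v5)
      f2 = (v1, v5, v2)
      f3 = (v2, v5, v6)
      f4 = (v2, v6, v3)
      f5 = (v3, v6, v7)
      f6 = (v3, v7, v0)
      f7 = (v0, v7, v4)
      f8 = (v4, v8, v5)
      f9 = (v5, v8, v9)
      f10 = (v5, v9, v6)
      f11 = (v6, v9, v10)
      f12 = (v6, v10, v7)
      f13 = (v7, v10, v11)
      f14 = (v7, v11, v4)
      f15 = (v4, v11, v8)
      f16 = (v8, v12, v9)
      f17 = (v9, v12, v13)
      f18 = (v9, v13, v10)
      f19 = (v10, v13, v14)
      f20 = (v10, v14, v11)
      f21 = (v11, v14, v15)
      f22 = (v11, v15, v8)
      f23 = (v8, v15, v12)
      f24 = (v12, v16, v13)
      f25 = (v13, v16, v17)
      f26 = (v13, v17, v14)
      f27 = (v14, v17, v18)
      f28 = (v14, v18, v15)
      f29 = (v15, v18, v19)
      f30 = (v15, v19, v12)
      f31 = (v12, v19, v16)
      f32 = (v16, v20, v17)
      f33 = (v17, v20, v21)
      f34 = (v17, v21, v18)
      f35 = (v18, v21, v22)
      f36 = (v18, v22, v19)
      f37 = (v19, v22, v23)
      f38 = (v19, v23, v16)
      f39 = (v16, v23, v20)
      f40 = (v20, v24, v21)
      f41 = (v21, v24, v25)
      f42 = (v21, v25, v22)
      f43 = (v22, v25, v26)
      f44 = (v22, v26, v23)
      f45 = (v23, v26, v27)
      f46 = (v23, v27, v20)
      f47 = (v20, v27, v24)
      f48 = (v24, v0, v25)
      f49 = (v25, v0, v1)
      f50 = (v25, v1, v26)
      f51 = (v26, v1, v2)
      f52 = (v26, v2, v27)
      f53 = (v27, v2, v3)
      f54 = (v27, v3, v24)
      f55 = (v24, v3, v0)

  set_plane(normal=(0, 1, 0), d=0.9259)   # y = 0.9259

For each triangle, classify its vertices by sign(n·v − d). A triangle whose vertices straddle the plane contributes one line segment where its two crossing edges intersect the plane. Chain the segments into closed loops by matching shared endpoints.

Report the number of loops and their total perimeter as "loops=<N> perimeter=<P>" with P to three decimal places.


loops=2 perimeter=5.455

Straddling triangles (16 of 56):
  (v0,v4,v1) [-+-] → (1.67412, 0.9259, 0)–(1.48432, 0.9259, 0.189797)  len=0.2684
  (v1,v4,v5) [-++] → (1.48432, 0.9259, 0.189797)–(1.24411, 0.9259, 0.43)  len=0.3397
  (v1,v5,v2) [-+-] → (1.24411, 0.9259, 0.43)–(1.11544, 0.9259, 0.301322)  len=0.1820
  (v2,v5,v6) [-++] → (1.11544, 0.9259, 0.301322)–(0.814109, 0.9259, 0)  len=0.4261
  (v2,v6,v3) [-+-] → (0.814109, 0.9259, 0)–(0.83995, 0.9259, -0.025841)  len=0.0365
  (v3,v6,v7) [-++] → (0.83995, 0.9259, -0.025841)–(1.24411, 0.9259, -0.43)  len=0.5716
  (v3,v7,v0) [-+-] → (1.24411, 0.9259, -0.43)–(1.37279, 0.9259, -0.301322)  len=0.1820
  (v0,v7,v4) [-++] → (1.37279, 0.9259, -0.301322)–(1.67412, 0.9259, 0)  len=0.4261
  (v8,v12,v9) [+-+] → (-1.90245, 0.9259, 0)–(-1.89724, 0.9259, 0.00360401)  len=0.0063
  (v9,v12,v13) [+--] → (-1.89724, 0.9259, 0.00360401)–(-1.28109, 0.9259, 0.43)  len=0.7493
  (v9,v13,v10) [+-+] → (-1.28109, 0.9259, 0.43)–(-1.03937, 0.9259, 0.262725)  len=0.2940
  (v10,v13,v14) [+--] → (-1.03937, 0.9259, 0.262725)–(-0.659712, 0.9259, 0)  len=0.4617
  (v10,v14,v11) [+-+] → (-0.659712, 0.9259, 0)–(-0.873731, 0.9259, -0.148112)  len=0.2603
  (v11,v14,v15) [+--] → (-0.873731, 0.9259, -0.148112)–(-1.28109, 0.9259, -0.43)  len=0.4954
  (v11,v15,v8) [+-+] → (-1.28109, 0.9259, -0.43)–(-1.37082, 0.9259, -0.367894)  len=0.1091
  (v8,v15,v12) [+--] → (-1.37082, 0.9259, -0.367894)–(-1.90245, 0.9259, 0)  len=0.6465

Chained into 2 loop(s):
  loop 1: 8 segments, perimeter = 2.4325
  loop 2: 8 segments, perimeter = 3.0226
Total perimeter = 5.455


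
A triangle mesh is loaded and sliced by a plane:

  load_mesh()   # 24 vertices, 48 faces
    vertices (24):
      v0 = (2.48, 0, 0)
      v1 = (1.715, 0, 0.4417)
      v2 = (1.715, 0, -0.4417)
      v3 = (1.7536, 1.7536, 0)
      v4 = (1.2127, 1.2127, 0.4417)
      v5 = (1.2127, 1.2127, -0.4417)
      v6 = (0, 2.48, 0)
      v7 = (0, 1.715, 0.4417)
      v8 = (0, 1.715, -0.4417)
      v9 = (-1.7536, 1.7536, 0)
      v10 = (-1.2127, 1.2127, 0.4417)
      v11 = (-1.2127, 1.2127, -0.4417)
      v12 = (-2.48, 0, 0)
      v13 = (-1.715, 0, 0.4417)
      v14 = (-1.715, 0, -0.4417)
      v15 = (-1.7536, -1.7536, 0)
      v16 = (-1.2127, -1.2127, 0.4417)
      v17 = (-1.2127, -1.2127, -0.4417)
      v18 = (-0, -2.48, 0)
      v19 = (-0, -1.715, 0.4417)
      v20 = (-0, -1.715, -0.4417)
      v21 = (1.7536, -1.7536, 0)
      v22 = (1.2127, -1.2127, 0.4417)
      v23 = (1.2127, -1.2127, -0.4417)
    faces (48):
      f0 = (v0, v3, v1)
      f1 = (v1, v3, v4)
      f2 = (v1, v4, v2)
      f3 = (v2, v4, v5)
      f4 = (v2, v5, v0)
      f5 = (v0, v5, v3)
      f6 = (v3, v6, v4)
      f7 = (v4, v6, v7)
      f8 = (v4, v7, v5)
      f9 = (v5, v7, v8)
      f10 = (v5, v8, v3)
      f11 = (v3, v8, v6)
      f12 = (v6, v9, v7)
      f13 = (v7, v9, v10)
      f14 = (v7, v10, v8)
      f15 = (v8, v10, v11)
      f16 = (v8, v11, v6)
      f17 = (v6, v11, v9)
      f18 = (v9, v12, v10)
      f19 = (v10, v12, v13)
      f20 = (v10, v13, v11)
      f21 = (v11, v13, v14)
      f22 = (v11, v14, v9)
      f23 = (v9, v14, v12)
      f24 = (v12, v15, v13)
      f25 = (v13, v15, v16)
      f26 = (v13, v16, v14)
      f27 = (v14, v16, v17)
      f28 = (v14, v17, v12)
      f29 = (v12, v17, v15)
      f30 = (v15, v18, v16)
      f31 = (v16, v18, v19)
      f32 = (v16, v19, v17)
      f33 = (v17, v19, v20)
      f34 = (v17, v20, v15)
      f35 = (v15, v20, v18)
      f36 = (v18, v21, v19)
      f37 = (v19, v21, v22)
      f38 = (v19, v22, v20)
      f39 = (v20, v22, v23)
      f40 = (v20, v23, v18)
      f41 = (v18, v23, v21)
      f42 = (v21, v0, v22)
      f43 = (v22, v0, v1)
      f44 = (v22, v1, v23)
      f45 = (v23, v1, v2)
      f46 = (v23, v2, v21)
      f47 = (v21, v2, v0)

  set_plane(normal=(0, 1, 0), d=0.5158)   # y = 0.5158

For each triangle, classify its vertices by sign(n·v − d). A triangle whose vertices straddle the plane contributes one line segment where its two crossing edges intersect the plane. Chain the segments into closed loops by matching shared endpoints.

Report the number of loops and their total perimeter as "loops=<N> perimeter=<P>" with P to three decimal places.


loops=2 perimeter=5.300

Straddling triangles (12 of 48):
  (v0,v3,v1) [-+-] → (2.26634, 0.5158, 0)–(1.72635, 0.5158, 0.311779)  len=0.6235
  (v1,v3,v4) [-++] → (1.72635, 0.5158, 0.311779)–(1.50136, 0.5158, 0.4417)  len=0.2598
  (v1,v4,v2) [-+-] → (1.50136, 0.5158, 0.4417)–(1.50136, 0.5158, -0.0659618)  len=0.5077
  (v2,v4,v5) [-++] → (1.50136, 0.5158, -0.0659618)–(1.50136, 0.5158, -0.4417)  len=0.3757
  (v2,v5,v0) [-+-] → (1.50136, 0.5158, -0.4417)–(1.94098, 0.5158, -0.187869)  len=0.5076
  (v0,v5,v3) [-++] → (1.94098, 0.5158, -0.187869)–(2.26634, 0.5158, 0)  len=0.3757
  (v9,v12,v10) [+-+] → (-2.26634, 0.5158, 0)–(-1.94098, 0.5158, 0.187869)  len=0.3757
  (v10,v12,v13) [+--] → (-1.94098, 0.5158, 0.187869)–(-1.50136, 0.5158, 0.4417)  len=0.5076
  (v10,v13,v11) [+-+] → (-1.50136, 0.5158, 0.4417)–(-1.50136, 0.5158, 0.0659618)  len=0.3757
  (v11,v13,v14) [+--] → (-1.50136, 0.5158, 0.0659618)–(-1.50136, 0.5158, -0.4417)  len=0.5077
  (v11,v14,v9) [+-+] → (-1.50136, 0.5158, -0.4417)–(-1.72635, 0.5158, -0.311779)  len=0.2598
  (v9,v14,v12) [+--] → (-1.72635, 0.5158, -0.311779)–(-2.26634, 0.5158, 0)  len=0.6235

Chained into 2 loop(s):
  loop 1: 6 segments, perimeter = 2.6501
  loop 2: 6 segments, perimeter = 2.6501
Total perimeter = 5.300


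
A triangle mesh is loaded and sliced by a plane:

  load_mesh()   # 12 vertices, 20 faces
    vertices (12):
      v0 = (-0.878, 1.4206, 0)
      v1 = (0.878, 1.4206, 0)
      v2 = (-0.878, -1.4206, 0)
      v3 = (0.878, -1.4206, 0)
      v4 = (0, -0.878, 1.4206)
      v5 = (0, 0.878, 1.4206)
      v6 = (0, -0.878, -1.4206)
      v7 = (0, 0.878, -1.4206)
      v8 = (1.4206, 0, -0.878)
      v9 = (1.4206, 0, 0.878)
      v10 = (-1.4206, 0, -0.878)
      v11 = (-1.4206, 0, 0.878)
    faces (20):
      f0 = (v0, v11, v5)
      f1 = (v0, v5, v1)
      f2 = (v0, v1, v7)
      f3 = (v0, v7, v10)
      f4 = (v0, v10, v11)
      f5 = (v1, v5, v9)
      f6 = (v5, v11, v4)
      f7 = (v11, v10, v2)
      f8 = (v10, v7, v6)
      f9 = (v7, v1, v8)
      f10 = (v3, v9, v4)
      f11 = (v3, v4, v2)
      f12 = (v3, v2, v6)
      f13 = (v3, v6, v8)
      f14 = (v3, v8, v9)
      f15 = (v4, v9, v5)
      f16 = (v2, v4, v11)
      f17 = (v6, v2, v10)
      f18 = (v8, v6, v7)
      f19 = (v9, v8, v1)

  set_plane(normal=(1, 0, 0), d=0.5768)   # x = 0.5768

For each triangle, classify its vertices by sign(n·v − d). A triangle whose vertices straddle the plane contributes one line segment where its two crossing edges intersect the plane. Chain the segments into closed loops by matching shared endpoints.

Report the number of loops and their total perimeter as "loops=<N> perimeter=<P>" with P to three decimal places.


Straddling triangles (10 of 20):
  (v0,v5,v1) [--+] → (0.5768, 1.23446, 0.48734)–(0.5768, 1.4206, 0)  len=0.5217
  (v0,v1,v7) [-+-] → (0.5768, 1.4206, 0)–(0.5768, 1.23446, -0.48734)  len=0.5217
  (v1,v5,v9) [+-+] → (0.5768, 1.23446, 0.48734)–(0.5768, 0.52151, 1.20029)  len=1.0083
  (v7,v1,v8) [-++] → (0.5768, 1.23446, -0.48734)–(0.5768, 0.52151, -1.20029)  len=1.0083
  (v3,v9,v4) [++-] → (0.5768, -0.52151, 1.20029)–(0.5768, -1.23446, 0.48734)  len=1.0083
  (v3,v4,v2) [+--] → (0.5768, -1.23446, 0.48734)–(0.5768, -1.4206, 0)  len=0.5217
  (v3,v2,v6) [+--] → (0.5768, -1.4206, 0)–(0.5768, -1.23446, -0.48734)  len=0.5217
  (v3,v6,v8) [+-+] → (0.5768, -1.23446, -0.48734)–(0.5768, -0.52151, -1.20029)  len=1.0083
  (v4,v9,v5) [-+-] → (0.5768, -0.52151, 1.20029)–(0.5768, 0.52151, 1.20029)  len=1.0430
  (v8,v6,v7) [+--] → (0.5768, -0.52151, -1.20029)–(0.5768, 0.52151, -1.20029)  len=1.0430

Chained into 1 loop(s):
  loop 1: 10 segments, perimeter = 8.2058
Total perimeter = 8.206

loops=1 perimeter=8.206


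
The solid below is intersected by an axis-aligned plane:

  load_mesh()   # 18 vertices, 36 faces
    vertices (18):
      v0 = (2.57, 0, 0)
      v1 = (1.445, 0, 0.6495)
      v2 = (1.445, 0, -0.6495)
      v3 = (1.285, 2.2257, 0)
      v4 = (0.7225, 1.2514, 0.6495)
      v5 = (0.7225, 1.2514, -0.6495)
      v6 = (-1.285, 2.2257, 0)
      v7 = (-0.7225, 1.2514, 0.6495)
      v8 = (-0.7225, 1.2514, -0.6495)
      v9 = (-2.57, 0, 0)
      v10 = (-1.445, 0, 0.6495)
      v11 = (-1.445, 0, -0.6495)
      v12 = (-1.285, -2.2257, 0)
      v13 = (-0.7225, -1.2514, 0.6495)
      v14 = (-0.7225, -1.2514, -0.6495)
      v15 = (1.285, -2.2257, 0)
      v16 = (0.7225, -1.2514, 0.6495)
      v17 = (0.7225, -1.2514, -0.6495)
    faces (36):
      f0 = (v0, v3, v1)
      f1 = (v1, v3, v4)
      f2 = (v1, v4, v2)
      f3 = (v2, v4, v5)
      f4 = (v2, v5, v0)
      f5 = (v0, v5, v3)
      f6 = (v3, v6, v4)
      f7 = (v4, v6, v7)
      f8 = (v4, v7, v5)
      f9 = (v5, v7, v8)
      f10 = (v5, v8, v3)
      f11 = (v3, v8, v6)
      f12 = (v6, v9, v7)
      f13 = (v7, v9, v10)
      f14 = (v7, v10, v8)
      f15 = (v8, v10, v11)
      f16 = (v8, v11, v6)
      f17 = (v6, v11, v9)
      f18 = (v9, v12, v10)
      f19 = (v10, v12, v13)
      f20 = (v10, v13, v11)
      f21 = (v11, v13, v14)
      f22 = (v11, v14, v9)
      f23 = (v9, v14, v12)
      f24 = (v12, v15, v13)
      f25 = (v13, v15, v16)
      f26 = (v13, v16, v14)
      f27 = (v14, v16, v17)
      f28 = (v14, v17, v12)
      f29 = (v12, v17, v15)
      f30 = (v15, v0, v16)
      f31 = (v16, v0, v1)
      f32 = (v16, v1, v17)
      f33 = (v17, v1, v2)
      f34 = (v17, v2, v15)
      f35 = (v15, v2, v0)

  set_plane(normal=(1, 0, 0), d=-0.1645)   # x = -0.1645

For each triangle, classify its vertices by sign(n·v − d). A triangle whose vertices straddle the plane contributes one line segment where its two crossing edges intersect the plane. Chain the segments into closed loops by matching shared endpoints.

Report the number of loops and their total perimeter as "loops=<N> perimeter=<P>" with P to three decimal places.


loops=2 perimeter=7.282

Straddling triangles (12 of 36):
  (v3,v6,v4) [+-+] → (-0.1645, 2.2257, 0)–(-0.1645, 1.68189, 0.362523)  len=0.6536
  (v4,v6,v7) [+--] → (-0.1645, 1.68189, 0.362523)–(-0.1645, 1.2514, 0.6495)  len=0.5174
  (v4,v7,v5) [+-+] → (-0.1645, 1.2514, 0.6495)–(-0.1645, 1.2514, 0.147879)  len=0.5016
  (v5,v7,v8) [+--] → (-0.1645, 1.2514, 0.147879)–(-0.1645, 1.2514, -0.6495)  len=0.7974
  (v5,v8,v3) [+-+] → (-0.1645, 1.2514, -0.6495)–(-0.1645, 1.52221, -0.468967)  len=0.3255
  (v3,v8,v6) [+--] → (-0.1645, 1.52221, -0.468967)–(-0.1645, 2.2257, 0)  len=0.8455
  (v12,v15,v13) [-+-] → (-0.1645, -2.2257, 0)–(-0.1645, -1.52221, 0.468967)  len=0.8455
  (v13,v15,v16) [-++] → (-0.1645, -1.52221, 0.468967)–(-0.1645, -1.2514, 0.6495)  len=0.3255
  (v13,v16,v14) [-+-] → (-0.1645, -1.2514, 0.6495)–(-0.1645, -1.2514, -0.147879)  len=0.7974
  (v14,v16,v17) [-++] → (-0.1645, -1.2514, -0.147879)–(-0.1645, -1.2514, -0.6495)  len=0.5016
  (v14,v17,v12) [-+-] → (-0.1645, -1.2514, -0.6495)–(-0.1645, -1.68189, -0.362523)  len=0.5174
  (v12,v17,v15) [-++] → (-0.1645, -1.68189, -0.362523)–(-0.1645, -2.2257, 0)  len=0.6536

Chained into 2 loop(s):
  loop 1: 6 segments, perimeter = 3.6409
  loop 2: 6 segments, perimeter = 3.6409
Total perimeter = 7.282


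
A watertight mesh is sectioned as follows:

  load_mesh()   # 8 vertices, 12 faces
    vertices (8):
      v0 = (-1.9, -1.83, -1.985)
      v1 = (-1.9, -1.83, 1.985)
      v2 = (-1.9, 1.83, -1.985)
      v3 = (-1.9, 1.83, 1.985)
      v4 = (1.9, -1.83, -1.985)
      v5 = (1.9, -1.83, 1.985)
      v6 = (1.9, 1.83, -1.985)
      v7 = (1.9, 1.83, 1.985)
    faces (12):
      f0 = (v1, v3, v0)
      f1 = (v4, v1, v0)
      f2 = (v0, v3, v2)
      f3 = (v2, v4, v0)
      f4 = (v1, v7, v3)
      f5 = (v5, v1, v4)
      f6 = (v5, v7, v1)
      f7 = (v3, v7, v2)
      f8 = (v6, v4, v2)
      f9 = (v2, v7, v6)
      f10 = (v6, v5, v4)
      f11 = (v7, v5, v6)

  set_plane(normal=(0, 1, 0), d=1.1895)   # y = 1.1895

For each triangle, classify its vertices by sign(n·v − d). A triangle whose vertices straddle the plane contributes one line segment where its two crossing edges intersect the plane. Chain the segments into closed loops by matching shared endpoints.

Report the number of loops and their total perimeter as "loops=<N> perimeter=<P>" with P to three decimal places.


Straddling triangles (8 of 12):
  (v1,v3,v0) [-+-] → (-1.9, 1.1895, 1.985)–(-1.9, 1.1895, 1.29025)  len=0.6948
  (v0,v3,v2) [-++] → (-1.9, 1.1895, 1.29025)–(-1.9, 1.1895, -1.985)  len=3.2752
  (v2,v4,v0) [+--] → (-1.235, 1.1895, -1.985)–(-1.9, 1.1895, -1.985)  len=0.6650
  (v1,v7,v3) [-++] → (1.235, 1.1895, 1.985)–(-1.9, 1.1895, 1.985)  len=3.1350
  (v5,v7,v1) [-+-] → (1.9, 1.1895, 1.985)–(1.235, 1.1895, 1.985)  len=0.6650
  (v6,v4,v2) [+-+] → (1.9, 1.1895, -1.985)–(-1.235, 1.1895, -1.985)  len=3.1350
  (v6,v5,v4) [+--] → (1.9, 1.1895, -1.29025)–(1.9, 1.1895, -1.985)  len=0.6948
  (v7,v5,v6) [+-+] → (1.9, 1.1895, 1.985)–(1.9, 1.1895, -1.29025)  len=3.2752

Chained into 1 loop(s):
  loop 1: 8 segments, perimeter = 15.5400
Total perimeter = 15.540

loops=1 perimeter=15.540


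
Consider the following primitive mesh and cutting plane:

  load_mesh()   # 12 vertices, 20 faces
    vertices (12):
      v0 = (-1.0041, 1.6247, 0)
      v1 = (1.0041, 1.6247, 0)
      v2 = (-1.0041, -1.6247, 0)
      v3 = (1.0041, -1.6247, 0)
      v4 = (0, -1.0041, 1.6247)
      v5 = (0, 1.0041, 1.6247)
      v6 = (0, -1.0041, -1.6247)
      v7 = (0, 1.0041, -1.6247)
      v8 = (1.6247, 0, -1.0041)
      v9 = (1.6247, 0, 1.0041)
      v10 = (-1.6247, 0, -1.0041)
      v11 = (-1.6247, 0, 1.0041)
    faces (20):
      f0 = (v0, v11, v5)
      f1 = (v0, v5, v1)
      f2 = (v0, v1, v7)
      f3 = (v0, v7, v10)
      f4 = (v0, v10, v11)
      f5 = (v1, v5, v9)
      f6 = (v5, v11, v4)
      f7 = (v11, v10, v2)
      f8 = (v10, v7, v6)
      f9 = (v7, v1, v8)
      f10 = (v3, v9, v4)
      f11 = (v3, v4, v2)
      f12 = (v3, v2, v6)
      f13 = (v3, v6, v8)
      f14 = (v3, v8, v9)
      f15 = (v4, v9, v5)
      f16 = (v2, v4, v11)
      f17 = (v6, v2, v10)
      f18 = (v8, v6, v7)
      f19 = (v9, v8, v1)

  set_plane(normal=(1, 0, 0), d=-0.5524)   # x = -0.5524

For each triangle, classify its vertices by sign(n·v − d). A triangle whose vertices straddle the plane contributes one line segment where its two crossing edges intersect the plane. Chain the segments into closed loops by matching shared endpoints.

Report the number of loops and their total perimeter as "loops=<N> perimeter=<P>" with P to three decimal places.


Straddling triangles (10 of 20):
  (v0,v11,v5) [--+] → (-0.5524, 0.662705, 1.4137)–(-0.5524, 1.34552, 0.73088)  len=0.9656
  (v0,v5,v1) [-++] → (-0.5524, 1.34552, 0.73088)–(-0.5524, 1.6247, 0)  len=0.7824
  (v0,v1,v7) [-++] → (-0.5524, 1.6247, 0)–(-0.5524, 1.34552, -0.73088)  len=0.7824
  (v0,v7,v10) [-+-] → (-0.5524, 1.34552, -0.73088)–(-0.5524, 0.662705, -1.4137)  len=0.9656
  (v5,v11,v4) [+-+] → (-0.5524, 0.662705, 1.4137)–(-0.5524, -0.662705, 1.4137)  len=1.3254
  (v10,v7,v6) [-++] → (-0.5524, 0.662705, -1.4137)–(-0.5524, -0.662705, -1.4137)  len=1.3254
  (v3,v4,v2) [++-] → (-0.5524, -1.34552, 0.73088)–(-0.5524, -1.6247, 0)  len=0.7824
  (v3,v2,v6) [+-+] → (-0.5524, -1.6247, 0)–(-0.5524, -1.34552, -0.73088)  len=0.7824
  (v2,v4,v11) [-+-] → (-0.5524, -1.34552, 0.73088)–(-0.5524, -0.662705, 1.4137)  len=0.9656
  (v6,v2,v10) [+--] → (-0.5524, -1.34552, -0.73088)–(-0.5524, -0.662705, -1.4137)  len=0.9656

Chained into 1 loop(s):
  loop 1: 10 segments, perimeter = 9.6429
Total perimeter = 9.643

loops=1 perimeter=9.643


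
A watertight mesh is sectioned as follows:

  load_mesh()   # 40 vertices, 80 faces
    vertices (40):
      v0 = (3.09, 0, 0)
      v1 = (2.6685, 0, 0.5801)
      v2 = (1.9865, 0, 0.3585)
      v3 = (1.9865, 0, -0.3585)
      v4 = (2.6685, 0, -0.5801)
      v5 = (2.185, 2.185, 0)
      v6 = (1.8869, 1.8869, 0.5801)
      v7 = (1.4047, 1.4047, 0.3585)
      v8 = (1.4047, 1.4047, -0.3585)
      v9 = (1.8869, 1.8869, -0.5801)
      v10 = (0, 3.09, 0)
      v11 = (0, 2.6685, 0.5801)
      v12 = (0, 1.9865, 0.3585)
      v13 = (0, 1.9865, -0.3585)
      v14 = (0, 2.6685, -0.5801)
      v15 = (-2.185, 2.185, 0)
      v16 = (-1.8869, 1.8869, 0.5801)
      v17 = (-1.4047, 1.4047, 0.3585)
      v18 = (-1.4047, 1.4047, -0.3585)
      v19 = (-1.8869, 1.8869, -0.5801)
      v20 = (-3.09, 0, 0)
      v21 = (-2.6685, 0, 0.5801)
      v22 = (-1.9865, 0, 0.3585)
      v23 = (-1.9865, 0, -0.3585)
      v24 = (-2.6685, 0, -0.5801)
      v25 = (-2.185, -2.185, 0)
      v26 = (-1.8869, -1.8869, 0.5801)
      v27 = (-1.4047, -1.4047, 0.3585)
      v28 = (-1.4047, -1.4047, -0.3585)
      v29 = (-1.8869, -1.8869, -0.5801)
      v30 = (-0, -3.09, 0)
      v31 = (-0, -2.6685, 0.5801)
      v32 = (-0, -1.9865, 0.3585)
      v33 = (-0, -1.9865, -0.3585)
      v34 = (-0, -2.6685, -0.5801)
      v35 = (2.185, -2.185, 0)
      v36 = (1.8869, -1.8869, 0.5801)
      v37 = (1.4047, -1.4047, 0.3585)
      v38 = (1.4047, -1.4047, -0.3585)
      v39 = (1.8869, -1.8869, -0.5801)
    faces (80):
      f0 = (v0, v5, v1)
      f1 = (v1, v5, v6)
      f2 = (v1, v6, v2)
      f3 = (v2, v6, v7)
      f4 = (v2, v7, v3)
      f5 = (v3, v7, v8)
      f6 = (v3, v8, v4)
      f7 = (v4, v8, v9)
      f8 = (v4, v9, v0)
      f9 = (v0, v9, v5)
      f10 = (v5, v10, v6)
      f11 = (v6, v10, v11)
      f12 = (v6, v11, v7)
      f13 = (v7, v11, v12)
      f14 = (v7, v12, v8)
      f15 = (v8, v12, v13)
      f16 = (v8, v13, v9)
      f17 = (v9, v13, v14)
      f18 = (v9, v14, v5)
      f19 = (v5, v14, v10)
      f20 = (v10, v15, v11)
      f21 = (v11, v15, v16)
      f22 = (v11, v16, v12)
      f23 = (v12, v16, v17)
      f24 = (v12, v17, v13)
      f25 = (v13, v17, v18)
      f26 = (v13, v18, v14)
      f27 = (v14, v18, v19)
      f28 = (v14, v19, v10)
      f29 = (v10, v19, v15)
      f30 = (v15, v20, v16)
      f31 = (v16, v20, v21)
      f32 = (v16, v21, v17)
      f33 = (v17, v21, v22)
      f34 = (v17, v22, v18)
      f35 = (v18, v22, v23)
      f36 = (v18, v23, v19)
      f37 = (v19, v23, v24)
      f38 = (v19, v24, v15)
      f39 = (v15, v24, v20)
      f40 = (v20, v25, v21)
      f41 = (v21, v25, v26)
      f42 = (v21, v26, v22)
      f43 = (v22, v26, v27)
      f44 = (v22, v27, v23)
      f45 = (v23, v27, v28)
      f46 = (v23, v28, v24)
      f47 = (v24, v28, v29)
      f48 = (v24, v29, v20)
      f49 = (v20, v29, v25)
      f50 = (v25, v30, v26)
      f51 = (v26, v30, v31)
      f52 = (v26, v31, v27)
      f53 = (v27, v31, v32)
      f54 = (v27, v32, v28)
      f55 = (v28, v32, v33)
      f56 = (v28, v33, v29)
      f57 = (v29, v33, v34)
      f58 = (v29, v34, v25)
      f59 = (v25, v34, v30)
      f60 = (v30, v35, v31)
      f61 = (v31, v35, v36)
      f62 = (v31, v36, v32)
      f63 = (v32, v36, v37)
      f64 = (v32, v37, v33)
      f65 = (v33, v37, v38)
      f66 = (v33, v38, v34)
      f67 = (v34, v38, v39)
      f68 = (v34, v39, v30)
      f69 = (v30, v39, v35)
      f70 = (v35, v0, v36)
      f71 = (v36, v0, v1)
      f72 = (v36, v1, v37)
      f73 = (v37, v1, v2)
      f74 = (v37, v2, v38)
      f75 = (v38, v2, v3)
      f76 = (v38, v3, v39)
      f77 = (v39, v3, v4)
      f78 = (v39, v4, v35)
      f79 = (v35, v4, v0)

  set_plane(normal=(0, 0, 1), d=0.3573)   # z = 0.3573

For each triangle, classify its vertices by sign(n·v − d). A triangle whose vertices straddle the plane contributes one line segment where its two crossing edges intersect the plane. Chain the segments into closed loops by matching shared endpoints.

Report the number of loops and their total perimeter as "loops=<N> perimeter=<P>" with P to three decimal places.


Straddling triangles (32 of 80):
  (v0,v5,v1) [--+] → (2.4828, 0.839197, 0.3573)–(2.83039, 0, 0.3573)  len=0.9083
  (v1,v5,v6) [+-+] → (2.4828, 0.839197, 0.3573)–(2.00139, 2.00139, 0.3573)  len=1.2580
  (v2,v7,v3) [++-] → (1.40567, 1.40235, 0.3573)–(1.9865, 0, 0.3573)  len=1.5179
  (v3,v7,v8) [-+-] → (1.40567, 1.40235, 0.3573)–(1.4047, 1.4047, 0.3573)  len=0.0025
  (v5,v10,v6) [--+] → (1.1622, 2.34898, 0.3573)–(2.00139, 2.00139, 0.3573)  len=0.9083
  (v6,v10,v11) [+-+] → (1.1622, 2.34898, 0.3573)–(0, 2.83039, 0.3573)  len=1.2580
  (v7,v12,v8) [++-] → (0.00235096, 1.98553, 0.3573)–(1.4047, 1.4047, 0.3573)  len=1.5179
  (v8,v12,v13) [-+-] → (0.00235096, 1.98553, 0.3573)–(0, 1.9865, 0.3573)  len=0.0025
  (v10,v15,v11) [--+] → (-0.839197, 2.4828, 0.3573)–(0, 2.83039, 0.3573)  len=0.9083
  (v11,v15,v16) [+-+] → (-0.839197, 2.4828, 0.3573)–(-2.00139, 2.00139, 0.3573)  len=1.2580
  (v12,v17,v13) [++-] → (-1.40235, 1.40567, 0.3573)–(0, 1.9865, 0.3573)  len=1.5179
  (v13,v17,v18) [-+-] → (-1.40235, 1.40567, 0.3573)–(-1.4047, 1.4047, 0.3573)  len=0.0025
  (v15,v20,v16) [--+] → (-2.34898, 1.1622, 0.3573)–(-2.00139, 2.00139, 0.3573)  len=0.9083
  (v16,v20,v21) [+-+] → (-2.34898, 1.1622, 0.3573)–(-2.83039, 0, 0.3573)  len=1.2580
  (v17,v22,v18) [++-] → (-1.98553, 0.00235096, 0.3573)–(-1.4047, 1.4047, 0.3573)  len=1.5179
  (v18,v22,v23) [-+-] → (-1.98553, 0.00235096, 0.3573)–(-1.9865, 0, 0.3573)  len=0.0025
  (v20,v25,v21) [--+] → (-2.4828, -0.839197, 0.3573)–(-2.83039, 0, 0.3573)  len=0.9083
  (v21,v25,v26) [+-+] → (-2.4828, -0.839197, 0.3573)–(-2.00139, -2.00139, 0.3573)  len=1.2580
  (v22,v27,v23) [++-] → (-1.40567, -1.40235, 0.3573)–(-1.9865, 0, 0.3573)  len=1.5179
  (v23,v27,v28) [-+-] → (-1.40567, -1.40235, 0.3573)–(-1.4047, -1.4047, 0.3573)  len=0.0025
  (v25,v30,v26) [--+] → (-1.1622, -2.34898, 0.3573)–(-2.00139, -2.00139, 0.3573)  len=0.9083
  (v26,v30,v31) [+-+] → (-1.1622, -2.34898, 0.3573)–(0, -2.83039, 0.3573)  len=1.2580
  (v27,v32,v28) [++-] → (-0.00235096, -1.98553, 0.3573)–(-1.4047, -1.4047, 0.3573)  len=1.5179
  (v28,v32,v33) [-+-] → (-0.00235096, -1.98553, 0.3573)–(0, -1.9865, 0.3573)  len=0.0025
  (v30,v35,v31) [--+] → (0.839197, -2.4828, 0.3573)–(0, -2.83039, 0.3573)  len=0.9083
  (v31,v35,v36) [+-+] → (0.839197, -2.4828, 0.3573)–(2.00139, -2.00139, 0.3573)  len=1.2580
  (v32,v37,v33) [++-] → (1.40235, -1.40567, 0.3573)–(0, -1.9865, 0.3573)  len=1.5179
  (v33,v37,v38) [-+-] → (1.40235, -1.40567, 0.3573)–(1.4047, -1.4047, 0.3573)  len=0.0025
  (v35,v0,v36) [--+] → (2.34898, -1.1622, 0.3573)–(2.00139, -2.00139, 0.3573)  len=0.9083
  (v36,v0,v1) [+-+] → (2.34898, -1.1622, 0.3573)–(2.83039, 0, 0.3573)  len=1.2580
  (v37,v2,v38) [++-] → (1.98553, -0.00235096, 0.3573)–(1.4047, -1.4047, 0.3573)  len=1.5179
  (v38,v2,v3) [-+-] → (1.98553, -0.00235096, 0.3573)–(1.9865, 0, 0.3573)  len=0.0025

Chained into 2 loop(s):
  loop 1: 16 segments, perimeter = 17.3303
  loop 2: 16 segments, perimeter = 12.1634
Total perimeter = 29.494

loops=2 perimeter=29.494


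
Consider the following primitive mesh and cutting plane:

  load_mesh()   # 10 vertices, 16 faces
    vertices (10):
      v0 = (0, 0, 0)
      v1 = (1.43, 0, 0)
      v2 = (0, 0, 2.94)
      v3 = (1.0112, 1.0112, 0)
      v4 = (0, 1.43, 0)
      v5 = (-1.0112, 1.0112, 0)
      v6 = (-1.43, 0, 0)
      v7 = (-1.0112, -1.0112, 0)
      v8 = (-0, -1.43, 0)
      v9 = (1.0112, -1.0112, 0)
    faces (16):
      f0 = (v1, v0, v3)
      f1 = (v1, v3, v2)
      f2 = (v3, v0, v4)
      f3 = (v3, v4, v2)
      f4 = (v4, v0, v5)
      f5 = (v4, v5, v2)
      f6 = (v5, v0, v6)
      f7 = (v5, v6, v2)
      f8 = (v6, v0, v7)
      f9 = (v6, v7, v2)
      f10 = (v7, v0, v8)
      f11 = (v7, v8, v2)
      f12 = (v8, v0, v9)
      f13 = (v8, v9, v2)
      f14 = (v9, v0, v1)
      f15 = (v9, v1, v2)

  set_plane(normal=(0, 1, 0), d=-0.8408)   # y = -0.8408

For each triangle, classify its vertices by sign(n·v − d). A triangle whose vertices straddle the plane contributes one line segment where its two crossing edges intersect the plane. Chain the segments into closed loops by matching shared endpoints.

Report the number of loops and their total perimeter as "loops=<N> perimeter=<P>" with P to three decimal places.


Straddling triangles (8 of 16):
  (v6,v0,v7) [++-] → (-0.8408, -0.8408, 0)–(-1.08177, -0.8408, 0)  len=0.2410
  (v6,v7,v2) [+-+] → (-1.08177, -0.8408, 0)–(-0.8408, -0.8408, 0.495427)  len=0.5509
  (v7,v0,v8) [-+-] → (-0.8408, -0.8408, 0)–(0, -0.8408, 0)  len=0.8408
  (v7,v8,v2) [--+] → (0, -0.8408, 1.21136)–(-0.8408, -0.8408, 0.495427)  len=1.1043
  (v8,v0,v9) [-+-] → (0, -0.8408, 0)–(0.8408, -0.8408, 0)  len=0.8408
  (v8,v9,v2) [--+] → (0.8408, -0.8408, 0.495427)–(0, -0.8408, 1.21136)  len=1.1043
  (v9,v0,v1) [-++] → (0.8408, -0.8408, 0)–(1.08177, -0.8408, 0)  len=0.2410
  (v9,v1,v2) [-++] → (1.08177, -0.8408, 0)–(0.8408, -0.8408, 0.495427)  len=0.5509

Chained into 1 loop(s):
  loop 1: 8 segments, perimeter = 5.4740
Total perimeter = 5.474

loops=1 perimeter=5.474


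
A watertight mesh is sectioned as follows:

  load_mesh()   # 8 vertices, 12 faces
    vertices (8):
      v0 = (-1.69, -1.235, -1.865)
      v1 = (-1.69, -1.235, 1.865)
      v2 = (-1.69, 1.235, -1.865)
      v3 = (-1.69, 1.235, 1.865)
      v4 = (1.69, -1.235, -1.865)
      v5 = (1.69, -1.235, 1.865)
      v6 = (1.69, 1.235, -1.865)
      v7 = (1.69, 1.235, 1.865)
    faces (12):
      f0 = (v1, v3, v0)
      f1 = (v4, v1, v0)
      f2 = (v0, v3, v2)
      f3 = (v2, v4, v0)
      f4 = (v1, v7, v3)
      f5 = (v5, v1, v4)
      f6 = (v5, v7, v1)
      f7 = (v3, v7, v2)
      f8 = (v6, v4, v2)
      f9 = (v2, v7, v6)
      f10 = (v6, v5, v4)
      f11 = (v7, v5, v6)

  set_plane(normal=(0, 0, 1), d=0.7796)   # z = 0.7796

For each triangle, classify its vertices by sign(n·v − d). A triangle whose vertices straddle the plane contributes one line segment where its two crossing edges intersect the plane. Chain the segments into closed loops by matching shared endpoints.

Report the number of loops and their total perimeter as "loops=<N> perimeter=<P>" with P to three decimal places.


loops=1 perimeter=11.700

Straddling triangles (8 of 12):
  (v1,v3,v0) [++-] → (-1.69, 0.51625, 0.7796)–(-1.69, -1.235, 0.7796)  len=1.7512
  (v4,v1,v0) [-+-] → (-0.706447, -1.235, 0.7796)–(-1.69, -1.235, 0.7796)  len=0.9836
  (v0,v3,v2) [-+-] → (-1.69, 0.51625, 0.7796)–(-1.69, 1.235, 0.7796)  len=0.7188
  (v5,v1,v4) [++-] → (-0.706447, -1.235, 0.7796)–(1.69, -1.235, 0.7796)  len=2.3964
  (v3,v7,v2) [++-] → (0.706447, 1.235, 0.7796)–(-1.69, 1.235, 0.7796)  len=2.3964
  (v2,v7,v6) [-+-] → (0.706447, 1.235, 0.7796)–(1.69, 1.235, 0.7796)  len=0.9836
  (v6,v5,v4) [-+-] → (1.69, -0.51625, 0.7796)–(1.69, -1.235, 0.7796)  len=0.7188
  (v7,v5,v6) [++-] → (1.69, -0.51625, 0.7796)–(1.69, 1.235, 0.7796)  len=1.7512

Chained into 1 loop(s):
  loop 1: 8 segments, perimeter = 11.7000
Total perimeter = 11.700


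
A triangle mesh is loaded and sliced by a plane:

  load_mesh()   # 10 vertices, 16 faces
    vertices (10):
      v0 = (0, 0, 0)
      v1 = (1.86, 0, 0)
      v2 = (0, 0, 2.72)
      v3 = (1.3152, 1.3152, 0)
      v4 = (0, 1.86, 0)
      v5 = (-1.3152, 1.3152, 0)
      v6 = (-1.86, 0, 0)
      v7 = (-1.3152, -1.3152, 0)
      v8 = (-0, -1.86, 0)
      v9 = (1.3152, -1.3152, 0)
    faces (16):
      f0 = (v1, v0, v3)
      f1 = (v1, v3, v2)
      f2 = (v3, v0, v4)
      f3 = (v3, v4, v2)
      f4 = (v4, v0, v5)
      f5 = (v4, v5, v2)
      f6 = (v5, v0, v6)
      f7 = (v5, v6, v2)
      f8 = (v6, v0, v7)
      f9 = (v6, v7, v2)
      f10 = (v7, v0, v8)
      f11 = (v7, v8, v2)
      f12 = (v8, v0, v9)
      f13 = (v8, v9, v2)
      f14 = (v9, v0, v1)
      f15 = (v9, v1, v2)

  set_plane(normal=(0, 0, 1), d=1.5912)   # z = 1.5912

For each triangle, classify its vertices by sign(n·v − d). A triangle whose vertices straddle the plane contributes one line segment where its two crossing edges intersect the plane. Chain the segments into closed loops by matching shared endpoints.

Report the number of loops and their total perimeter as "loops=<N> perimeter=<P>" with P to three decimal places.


loops=1 perimeter=4.726

Straddling triangles (8 of 16):
  (v1,v3,v2) [--+] → (0.545808, 0.545808, 1.5912)–(0.7719, 0, 1.5912)  len=0.5908
  (v3,v4,v2) [--+] → (0, 0.7719, 1.5912)–(0.545808, 0.545808, 1.5912)  len=0.5908
  (v4,v5,v2) [--+] → (-0.545808, 0.545808, 1.5912)–(0, 0.7719, 1.5912)  len=0.5908
  (v5,v6,v2) [--+] → (-0.7719, 0, 1.5912)–(-0.545808, 0.545808, 1.5912)  len=0.5908
  (v6,v7,v2) [--+] → (-0.545808, -0.545808, 1.5912)–(-0.7719, 0, 1.5912)  len=0.5908
  (v7,v8,v2) [--+] → (0, -0.7719, 1.5912)–(-0.545808, -0.545808, 1.5912)  len=0.5908
  (v8,v9,v2) [--+] → (0.545808, -0.545808, 1.5912)–(0, -0.7719, 1.5912)  len=0.5908
  (v9,v1,v2) [--+] → (0.7719, 0, 1.5912)–(0.545808, -0.545808, 1.5912)  len=0.5908

Chained into 1 loop(s):
  loop 1: 8 segments, perimeter = 4.7263
Total perimeter = 4.726


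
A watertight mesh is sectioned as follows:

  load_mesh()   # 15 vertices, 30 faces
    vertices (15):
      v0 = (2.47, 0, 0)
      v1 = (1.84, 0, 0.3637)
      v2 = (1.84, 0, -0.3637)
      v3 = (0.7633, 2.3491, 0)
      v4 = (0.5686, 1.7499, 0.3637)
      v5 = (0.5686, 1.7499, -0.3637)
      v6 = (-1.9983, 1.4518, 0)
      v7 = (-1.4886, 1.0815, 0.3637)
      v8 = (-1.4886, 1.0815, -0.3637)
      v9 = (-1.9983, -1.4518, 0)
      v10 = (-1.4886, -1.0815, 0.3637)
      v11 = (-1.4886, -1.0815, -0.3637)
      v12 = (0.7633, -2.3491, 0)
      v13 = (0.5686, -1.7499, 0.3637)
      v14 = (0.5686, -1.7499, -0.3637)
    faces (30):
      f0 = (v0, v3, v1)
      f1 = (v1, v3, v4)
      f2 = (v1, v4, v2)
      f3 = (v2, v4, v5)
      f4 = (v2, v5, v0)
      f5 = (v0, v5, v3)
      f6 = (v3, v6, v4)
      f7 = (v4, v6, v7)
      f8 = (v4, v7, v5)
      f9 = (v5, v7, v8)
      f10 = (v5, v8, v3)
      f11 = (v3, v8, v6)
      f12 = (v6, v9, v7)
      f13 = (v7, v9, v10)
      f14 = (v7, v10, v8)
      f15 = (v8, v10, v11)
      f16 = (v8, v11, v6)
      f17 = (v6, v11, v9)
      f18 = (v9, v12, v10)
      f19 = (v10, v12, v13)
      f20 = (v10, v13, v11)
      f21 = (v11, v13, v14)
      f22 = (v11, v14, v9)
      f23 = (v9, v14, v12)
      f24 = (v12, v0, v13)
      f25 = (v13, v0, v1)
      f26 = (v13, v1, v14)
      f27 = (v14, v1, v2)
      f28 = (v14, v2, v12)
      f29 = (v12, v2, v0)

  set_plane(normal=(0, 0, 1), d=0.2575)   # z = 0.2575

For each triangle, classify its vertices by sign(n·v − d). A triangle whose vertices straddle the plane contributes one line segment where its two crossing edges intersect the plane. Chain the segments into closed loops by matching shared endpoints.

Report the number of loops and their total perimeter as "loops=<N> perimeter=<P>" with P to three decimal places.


Straddling triangles (20 of 30):
  (v0,v3,v1) [--+] → (1.5256, 0.685935, 0.2575)–(2.02396, 0, 0.2575)  len=0.8479
  (v1,v3,v4) [+-+] → (1.5256, 0.685935, 0.2575)–(0.625452, 1.92487, 0.2575)  len=1.5314
  (v1,v4,v2) [++-] → (0.754224, 1.49442, 0.2575)–(1.84, 0, 0.2575)  len=1.8472
  (v2,v4,v5) [-+-] → (0.754224, 1.49442, 0.2575)–(0.5686, 1.7499, 0.2575)  len=0.3158
  (v3,v6,v4) [--+] → (-0.180932, 1.66286, 0.2575)–(0.625452, 1.92487, 0.2575)  len=0.8479
  (v4,v6,v7) [+-+] → (-0.180932, 1.66286, 0.2575)–(-1.63743, 1.18963, 0.2575)  len=1.5314
  (v4,v7,v5) [++-] → (-1.18825, 1.17909, 0.2575)–(0.5686, 1.7499, 0.2575)  len=1.8473
  (v5,v7,v8) [-+-] → (-1.18825, 1.17909, 0.2575)–(-1.4886, 1.0815, 0.2575)  len=0.3158
  (v6,v9,v7) [--+] → (-1.63743, 0.341779, 0.2575)–(-1.63743, 1.18963, 0.2575)  len=0.8478
  (v7,v9,v10) [+-+] → (-1.63743, 0.341779, 0.2575)–(-1.63743, -1.18963, 0.2575)  len=1.5314
  (v7,v10,v8) [++-] → (-1.4886, -0.765703, 0.2575)–(-1.4886, 1.0815, 0.2575)  len=1.8472
  (v8,v10,v11) [-+-] → (-1.4886, -0.765703, 0.2575)–(-1.4886, -1.0815, 0.2575)  len=0.3158
  (v9,v12,v10) [--+] → (-0.831048, -1.45164, 0.2575)–(-1.63743, -1.18963, 0.2575)  len=0.8479
  (v10,v12,v13) [+-+] → (-0.831048, -1.45164, 0.2575)–(0.625452, -1.92487, 0.2575)  len=1.5314
  (v10,v13,v11) [++-] → (0.26825, -1.65231, 0.2575)–(-1.4886, -1.0815, 0.2575)  len=1.8473
  (v11,v13,v14) [-+-] → (0.26825, -1.65231, 0.2575)–(0.5686, -1.7499, 0.2575)  len=0.3158
  (v12,v0,v13) [--+] → (1.12381, -1.23893, 0.2575)–(0.625452, -1.92487, 0.2575)  len=0.8479
  (v13,v0,v1) [+-+] → (1.12381, -1.23893, 0.2575)–(2.02396, 0, 0.2575)  len=1.5314
  (v13,v1,v14) [++-] → (1.65438, -0.255484, 0.2575)–(0.5686, -1.7499, 0.2575)  len=1.8472
  (v14,v1,v2) [-+-] → (1.65438, -0.255484, 0.2575)–(1.84, 0, 0.2575)  len=0.3158

Chained into 2 loop(s):
  loop 1: 10 segments, perimeter = 11.8965
  loop 2: 10 segments, perimeter = 10.8151
Total perimeter = 22.712

loops=2 perimeter=22.712


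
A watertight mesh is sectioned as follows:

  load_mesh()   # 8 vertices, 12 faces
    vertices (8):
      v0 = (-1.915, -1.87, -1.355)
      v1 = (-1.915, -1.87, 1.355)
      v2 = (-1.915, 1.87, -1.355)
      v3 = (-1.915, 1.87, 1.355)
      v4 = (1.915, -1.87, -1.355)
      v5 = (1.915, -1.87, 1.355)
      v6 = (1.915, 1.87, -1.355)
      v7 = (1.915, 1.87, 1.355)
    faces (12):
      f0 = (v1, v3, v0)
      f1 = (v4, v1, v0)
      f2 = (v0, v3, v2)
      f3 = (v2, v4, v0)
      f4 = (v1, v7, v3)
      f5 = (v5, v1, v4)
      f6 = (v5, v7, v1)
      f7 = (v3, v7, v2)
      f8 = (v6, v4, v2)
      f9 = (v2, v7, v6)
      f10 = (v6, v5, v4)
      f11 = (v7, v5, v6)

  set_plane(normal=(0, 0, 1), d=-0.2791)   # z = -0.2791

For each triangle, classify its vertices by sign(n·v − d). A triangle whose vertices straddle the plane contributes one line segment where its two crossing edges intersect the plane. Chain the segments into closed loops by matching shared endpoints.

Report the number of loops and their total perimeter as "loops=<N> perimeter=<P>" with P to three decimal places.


loops=1 perimeter=15.140

Straddling triangles (8 of 12):
  (v1,v3,v0) [++-] → (-1.915, -0.385179, -0.2791)–(-1.915, -1.87, -0.2791)  len=1.4848
  (v4,v1,v0) [-+-] → (0.394448, -1.87, -0.2791)–(-1.915, -1.87, -0.2791)  len=2.3094
  (v0,v3,v2) [-+-] → (-1.915, -0.385179, -0.2791)–(-1.915, 1.87, -0.2791)  len=2.2552
  (v5,v1,v4) [++-] → (0.394448, -1.87, -0.2791)–(1.915, -1.87, -0.2791)  len=1.5206
  (v3,v7,v2) [++-] → (-0.394448, 1.87, -0.2791)–(-1.915, 1.87, -0.2791)  len=1.5206
  (v2,v7,v6) [-+-] → (-0.394448, 1.87, -0.2791)–(1.915, 1.87, -0.2791)  len=2.3094
  (v6,v5,v4) [-+-] → (1.915, 0.385179, -0.2791)–(1.915, -1.87, -0.2791)  len=2.2552
  (v7,v5,v6) [++-] → (1.915, 0.385179, -0.2791)–(1.915, 1.87, -0.2791)  len=1.4848

Chained into 1 loop(s):
  loop 1: 8 segments, perimeter = 15.1400
Total perimeter = 15.140


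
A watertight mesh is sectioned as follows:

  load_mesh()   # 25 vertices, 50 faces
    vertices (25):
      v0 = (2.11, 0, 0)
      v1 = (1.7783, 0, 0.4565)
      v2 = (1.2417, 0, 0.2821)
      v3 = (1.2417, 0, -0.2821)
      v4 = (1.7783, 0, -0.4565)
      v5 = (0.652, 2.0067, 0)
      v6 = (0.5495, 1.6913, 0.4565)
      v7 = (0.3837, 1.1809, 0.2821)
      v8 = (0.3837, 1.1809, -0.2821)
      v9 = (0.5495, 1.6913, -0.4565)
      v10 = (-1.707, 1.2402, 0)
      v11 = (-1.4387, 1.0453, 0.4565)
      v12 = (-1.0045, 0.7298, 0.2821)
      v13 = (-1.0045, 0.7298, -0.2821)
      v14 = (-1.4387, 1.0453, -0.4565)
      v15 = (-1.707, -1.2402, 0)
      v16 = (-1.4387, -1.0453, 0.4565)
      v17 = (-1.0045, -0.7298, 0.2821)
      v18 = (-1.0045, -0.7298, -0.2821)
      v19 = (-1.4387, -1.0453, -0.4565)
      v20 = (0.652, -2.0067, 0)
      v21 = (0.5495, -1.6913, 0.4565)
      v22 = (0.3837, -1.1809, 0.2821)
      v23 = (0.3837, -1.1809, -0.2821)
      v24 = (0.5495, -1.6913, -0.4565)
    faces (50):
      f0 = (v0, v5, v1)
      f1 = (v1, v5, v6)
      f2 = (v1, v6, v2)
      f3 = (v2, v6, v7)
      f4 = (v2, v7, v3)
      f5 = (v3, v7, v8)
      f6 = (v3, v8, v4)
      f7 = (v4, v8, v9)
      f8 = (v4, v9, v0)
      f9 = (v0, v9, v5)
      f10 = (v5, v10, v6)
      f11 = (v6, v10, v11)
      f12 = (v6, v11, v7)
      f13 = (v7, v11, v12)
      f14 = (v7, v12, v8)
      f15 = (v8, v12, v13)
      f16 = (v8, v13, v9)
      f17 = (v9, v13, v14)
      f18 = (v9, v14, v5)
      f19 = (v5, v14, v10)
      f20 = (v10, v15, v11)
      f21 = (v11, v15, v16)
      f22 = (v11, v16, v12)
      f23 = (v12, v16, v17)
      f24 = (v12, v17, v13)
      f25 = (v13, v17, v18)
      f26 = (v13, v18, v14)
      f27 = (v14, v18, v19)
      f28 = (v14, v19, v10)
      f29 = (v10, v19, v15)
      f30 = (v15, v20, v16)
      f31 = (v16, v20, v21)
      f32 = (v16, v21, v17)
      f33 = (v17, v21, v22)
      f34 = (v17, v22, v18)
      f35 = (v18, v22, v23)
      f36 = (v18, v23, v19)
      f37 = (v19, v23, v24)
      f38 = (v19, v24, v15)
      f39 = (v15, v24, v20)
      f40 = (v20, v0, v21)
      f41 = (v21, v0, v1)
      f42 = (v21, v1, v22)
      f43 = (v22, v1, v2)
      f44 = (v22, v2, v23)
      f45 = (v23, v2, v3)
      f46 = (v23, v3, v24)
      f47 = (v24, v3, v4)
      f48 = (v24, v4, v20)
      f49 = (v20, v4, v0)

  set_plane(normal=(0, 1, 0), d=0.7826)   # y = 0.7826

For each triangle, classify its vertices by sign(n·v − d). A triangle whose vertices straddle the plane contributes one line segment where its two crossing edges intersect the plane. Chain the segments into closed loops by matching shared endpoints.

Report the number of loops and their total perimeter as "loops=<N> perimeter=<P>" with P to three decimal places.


loops=2 perimeter=5.698

Straddling triangles (22 of 50):
  (v0,v5,v1) [-+-] → (1.54139, 0.7826, 0)–(1.33905, 0.7826, 0.278468)  len=0.3442
  (v1,v5,v6) [-++] → (1.33905, 0.7826, 0.278468)–(1.20971, 0.7826, 0.4565)  len=0.2201
  (v1,v6,v2) [-+-] → (1.20971, 0.7826, 0.4565)–(0.921405, 0.7826, 0.362799)  len=0.3031
  (v2,v6,v7) [-++] → (0.921405, 0.7826, 0.362799)–(0.673091, 0.7826, 0.2821)  len=0.2611
  (v2,v7,v3) [-+-] → (0.673091, 0.7826, 0.2821)–(0.673091, 0.7826, 0.0918037)  len=0.1903
  (v3,v7,v8) [-++] → (0.673091, 0.7826, 0.0918037)–(0.673091, 0.7826, -0.2821)  len=0.3739
  (v3,v8,v4) [-+-] → (0.673091, 0.7826, -0.2821)–(0.854078, 0.7826, -0.340923)  len=0.1903
  (v4,v8,v9) [-++] → (0.854078, 0.7826, -0.340923)–(1.20971, 0.7826, -0.4565)  len=0.3739
  (v4,v9,v0) [-+-] → (1.20971, 0.7826, -0.4565)–(1.38792, 0.7826, -0.211232)  len=0.3032
  (v0,v9,v5) [-++] → (1.38792, 0.7826, -0.211232)–(1.54139, 0.7826, 0)  len=0.2611
  (v7,v11,v12) [++-] → (-1.07716, 0.7826, 0.311286)–(-0.842015, 0.7826, 0.2821)  len=0.2370
  (v7,v12,v8) [+-+] → (-0.842015, 0.7826, 0.2821)–(-0.842015, 0.7826, 0.216062)  len=0.0660
  (v8,v12,v13) [+--] → (-0.842015, 0.7826, 0.216062)–(-0.842015, 0.7826, -0.2821)  len=0.4982
  (v8,v13,v9) [+-+] → (-0.842015, 0.7826, -0.2821)–(-0.919163, 0.7826, -0.291677)  len=0.0777
  (v9,v13,v14) [+-+] → (-0.919163, 0.7826, -0.291677)–(-1.07716, 0.7826, -0.311286)  len=0.1592
  (v10,v15,v11) [+-+] → (-1.707, 0.7826, 0)–(-1.46954, 0.7826, 0.404029)  len=0.4686
  (v11,v15,v16) [+--] → (-1.46954, 0.7826, 0.404029)–(-1.4387, 0.7826, 0.4565)  len=0.0609
  (v11,v16,v12) [+--] → (-1.4387, 0.7826, 0.4565)–(-1.07716, 0.7826, 0.311286)  len=0.3896
  (v13,v18,v14) [--+] → (-1.37444, 0.7826, -0.43069)–(-1.07716, 0.7826, -0.311286)  len=0.3204
  (v14,v18,v19) [+--] → (-1.37444, 0.7826, -0.43069)–(-1.4387, 0.7826, -0.4565)  len=0.0692
  (v14,v19,v10) [+-+] → (-1.4387, 0.7826, -0.4565)–(-1.65328, 0.7826, -0.0913999)  len=0.4235
  (v10,v19,v15) [+--] → (-1.65328, 0.7826, -0.0913999)–(-1.707, 0.7826, 0)  len=0.1060

Chained into 2 loop(s):
  loop 1: 10 segments, perimeter = 2.8212
  loop 2: 12 segments, perimeter = 2.8763
Total perimeter = 5.698
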